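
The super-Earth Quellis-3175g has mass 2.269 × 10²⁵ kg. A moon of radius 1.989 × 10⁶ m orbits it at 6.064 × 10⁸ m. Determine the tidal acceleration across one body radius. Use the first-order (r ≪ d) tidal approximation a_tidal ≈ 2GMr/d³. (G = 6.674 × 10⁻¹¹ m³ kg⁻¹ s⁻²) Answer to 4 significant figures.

Δa = 2GMr/d³
   = 2 × (6.674 × 10⁻¹¹) × (2.269 × 10²⁵) × (1.989 × 10⁶) / (6.064 × 10⁸)³
   = 2.702 × 10⁻⁵ m/s²

2.702 × 10⁻⁵ m/s²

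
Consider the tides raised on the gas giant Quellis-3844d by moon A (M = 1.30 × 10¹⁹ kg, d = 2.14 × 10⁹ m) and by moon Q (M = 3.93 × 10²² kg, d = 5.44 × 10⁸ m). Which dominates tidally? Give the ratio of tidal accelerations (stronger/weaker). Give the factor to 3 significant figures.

Tidal acceleration ∝ M/d³, so compare M/d³ for each.
Moon A: (1.30 × 10¹⁹) / (2.14 × 10⁹)³ = 1.326 × 10⁻⁹
Moon Q: (3.93 × 10²²) / (5.44 × 10⁸)³ = 2.441 × 10⁻⁴
Ratio (larger/smaller) = 1.84 × 10⁵

Moon Q, by a factor of ≈ 1.84 × 10⁵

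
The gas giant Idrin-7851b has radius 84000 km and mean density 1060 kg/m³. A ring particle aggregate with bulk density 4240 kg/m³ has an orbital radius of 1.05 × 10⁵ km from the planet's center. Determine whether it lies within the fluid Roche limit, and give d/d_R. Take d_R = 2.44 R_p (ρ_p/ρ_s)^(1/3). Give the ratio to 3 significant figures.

d_R = 2.44 × (84000 km) × (1060/4240)^(1/3) = 1.291 × 10⁵ km
d/d_R = (1.05 × 10⁵) / (1.291 × 10⁵) = 0.813
Since d/d_R < 1, the body is inside the Roche limit.

inside; d/d_R ≈ 0.813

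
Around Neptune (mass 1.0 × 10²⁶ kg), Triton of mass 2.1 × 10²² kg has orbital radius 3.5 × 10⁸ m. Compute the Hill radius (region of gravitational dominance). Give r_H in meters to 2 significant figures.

1.4 × 10⁷ m

r_H ≈ a (m/3M)^(1/3)
    = (3.5 × 10⁸) × (2.1 × 10²² / (3 × 1.0 × 10²⁶))^(1/3)
    = 1.4 × 10⁷ m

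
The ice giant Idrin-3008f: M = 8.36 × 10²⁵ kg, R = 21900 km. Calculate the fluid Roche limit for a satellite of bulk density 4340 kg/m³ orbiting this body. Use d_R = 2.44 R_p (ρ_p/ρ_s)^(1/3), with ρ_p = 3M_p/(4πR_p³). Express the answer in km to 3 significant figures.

40600 km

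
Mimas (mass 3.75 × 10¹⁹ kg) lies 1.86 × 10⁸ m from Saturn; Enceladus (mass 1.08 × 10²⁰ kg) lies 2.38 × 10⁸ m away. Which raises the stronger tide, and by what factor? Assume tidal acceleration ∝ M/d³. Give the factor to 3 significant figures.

Enceladus, by a factor of ≈ 1.37

Tidal stretch scales as M/d³; compute that for each body.
Mimas: (3.75 × 10¹⁹) / (1.86 × 10⁸)³ = 5.828 × 10⁻⁶
Enceladus: (1.08 × 10²⁰) / (2.38 × 10⁸)³ = 8.011 × 10⁻⁶
Ratio (larger/smaller) = 1.37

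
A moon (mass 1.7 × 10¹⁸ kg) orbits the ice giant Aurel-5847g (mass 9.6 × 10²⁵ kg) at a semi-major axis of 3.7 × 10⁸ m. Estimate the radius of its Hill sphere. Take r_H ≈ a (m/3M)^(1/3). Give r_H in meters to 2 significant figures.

r_H ≈ a (m/3M)^(1/3)
    = (3.7 × 10⁸) × (1.7 × 10¹⁸ / (3 × 9.6 × 10²⁵))^(1/3)
    = 6.7 × 10⁵ m

6.7 × 10⁵ m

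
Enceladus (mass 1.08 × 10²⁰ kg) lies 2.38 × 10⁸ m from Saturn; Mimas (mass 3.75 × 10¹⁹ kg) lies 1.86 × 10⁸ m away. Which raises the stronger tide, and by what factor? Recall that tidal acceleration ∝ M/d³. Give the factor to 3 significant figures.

Enceladus, by a factor of ≈ 1.37

Compare M/d³ for the two perturbers:
Enceladus: (1.08 × 10²⁰) / (2.38 × 10⁸)³ = 8.011 × 10⁻⁶
Mimas: (3.75 × 10¹⁹) / (1.86 × 10⁸)³ = 5.828 × 10⁻⁶
Ratio (larger/smaller) = 1.37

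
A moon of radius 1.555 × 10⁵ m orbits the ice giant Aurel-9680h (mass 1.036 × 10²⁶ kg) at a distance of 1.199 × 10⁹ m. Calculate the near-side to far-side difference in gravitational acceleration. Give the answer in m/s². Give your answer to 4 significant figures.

a_tidal = 4GMr/d³
        = 4 × (6.674 × 10⁻¹¹) × (1.036 × 10²⁶) × (1.555 × 10⁵) / (1.199 × 10⁹)³
        = 2.495 × 10⁻⁶ m/s²

2.495 × 10⁻⁶ m/s²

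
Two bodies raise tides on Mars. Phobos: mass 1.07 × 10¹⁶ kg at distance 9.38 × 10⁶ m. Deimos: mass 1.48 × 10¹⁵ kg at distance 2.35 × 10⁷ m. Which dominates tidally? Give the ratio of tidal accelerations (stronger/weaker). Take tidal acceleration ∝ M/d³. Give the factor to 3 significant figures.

Phobos, by a factor of ≈ 114

The tide-raising term goes as M/d³ (the gradient of a 1/d² field).
Phobos: (1.07 × 10¹⁶) / (9.38 × 10⁶)³ = 1.297 × 10⁻⁵
Deimos: (1.48 × 10¹⁵) / (2.35 × 10⁷)³ = 1.140 × 10⁻⁷
Ratio (larger/smaller) = 114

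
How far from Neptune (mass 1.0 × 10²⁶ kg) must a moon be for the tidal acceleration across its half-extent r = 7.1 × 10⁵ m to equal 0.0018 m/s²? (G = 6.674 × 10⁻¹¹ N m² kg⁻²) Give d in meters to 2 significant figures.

1.7 × 10⁸ m

2GMr/d³ = a_tidal  ⇒  d = (2GMr / a_tidal)^(1/3)
d = (2 × 6.674×10⁻¹¹ × (1.0 × 10²⁶) × (7.1 × 10⁵) / (0.0018))^(1/3)
  = 1.7 × 10⁸ m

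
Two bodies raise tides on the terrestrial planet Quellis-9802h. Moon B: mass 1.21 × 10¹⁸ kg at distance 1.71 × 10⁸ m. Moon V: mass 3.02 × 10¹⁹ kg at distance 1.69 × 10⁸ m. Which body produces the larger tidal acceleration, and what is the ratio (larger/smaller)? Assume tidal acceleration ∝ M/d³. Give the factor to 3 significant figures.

Compare M/d³ for the two perturbers:
Moon B: (1.21 × 10¹⁸) / (1.71 × 10⁸)³ = 2.420 × 10⁻⁷
Moon V: (3.02 × 10¹⁹) / (1.69 × 10⁸)³ = 6.257 × 10⁻⁶
Ratio (larger/smaller) = 25.9

Moon V, by a factor of ≈ 25.9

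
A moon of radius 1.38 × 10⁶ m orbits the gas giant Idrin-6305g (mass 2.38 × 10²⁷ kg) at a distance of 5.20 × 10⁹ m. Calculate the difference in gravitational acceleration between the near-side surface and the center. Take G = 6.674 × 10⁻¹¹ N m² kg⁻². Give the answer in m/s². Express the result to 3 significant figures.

3.12 × 10⁻⁶ m/s²

Δg = 2GMr/d³
   = 2 × (6.674 × 10⁻¹¹) × (2.38 × 10²⁷) × (1.38 × 10⁶) / (5.20 × 10⁹)³
   = 3.12 × 10⁻⁶ m/s²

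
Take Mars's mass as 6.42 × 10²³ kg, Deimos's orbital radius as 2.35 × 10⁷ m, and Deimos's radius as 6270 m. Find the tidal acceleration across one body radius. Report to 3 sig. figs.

4.14 × 10⁻⁵ m/s²

Δg = 2GMr/d³
   = 2 × (6.674 × 10⁻¹¹) × (6.42 × 10²³) × (6270) / (2.35 × 10⁷)³
   = 4.14 × 10⁻⁵ m/s²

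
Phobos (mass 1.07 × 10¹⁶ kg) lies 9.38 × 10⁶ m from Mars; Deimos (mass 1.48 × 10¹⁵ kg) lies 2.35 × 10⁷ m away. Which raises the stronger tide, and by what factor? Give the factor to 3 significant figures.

Phobos, by a factor of ≈ 114

Tidal stretch scales as M/d³; compute that for each body.
Phobos: (1.07 × 10¹⁶) / (9.38 × 10⁶)³ = 1.297 × 10⁻⁵
Deimos: (1.48 × 10¹⁵) / (2.35 × 10⁷)³ = 1.140 × 10⁻⁷
Ratio (larger/smaller) = 114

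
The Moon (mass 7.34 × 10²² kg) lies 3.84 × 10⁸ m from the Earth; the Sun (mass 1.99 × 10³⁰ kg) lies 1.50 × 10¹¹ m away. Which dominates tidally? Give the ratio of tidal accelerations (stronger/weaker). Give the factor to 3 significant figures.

Tidal stretch scales as M/d³; compute that for each body.
The Moon: (7.34 × 10²²) / (3.84 × 10⁸)³ = 1.296 × 10⁻³
The Sun: (1.99 × 10³⁰) / (1.50 × 10¹¹)³ = 5.896 × 10⁻⁴
Ratio (larger/smaller) = 2.20

The Moon, by a factor of ≈ 2.20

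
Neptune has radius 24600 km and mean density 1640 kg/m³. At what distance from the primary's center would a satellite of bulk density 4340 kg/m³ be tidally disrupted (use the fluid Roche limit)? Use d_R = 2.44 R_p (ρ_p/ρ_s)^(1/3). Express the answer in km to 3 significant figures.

43400 km

d_R = 2.44 × 24600 km × (1640/4340)^(1/3)
    = 43400 km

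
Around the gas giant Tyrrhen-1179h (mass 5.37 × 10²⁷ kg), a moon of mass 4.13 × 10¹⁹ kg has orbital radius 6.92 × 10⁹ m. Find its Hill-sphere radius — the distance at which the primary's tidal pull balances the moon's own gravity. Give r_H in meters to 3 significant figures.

r_H ≈ a (m/3M)^(1/3)
    = (6.92 × 10⁹) × (4.13 × 10¹⁹ / (3 × 5.37 × 10²⁷))^(1/3)
    = 9.47 × 10⁶ m

9.47 × 10⁶ m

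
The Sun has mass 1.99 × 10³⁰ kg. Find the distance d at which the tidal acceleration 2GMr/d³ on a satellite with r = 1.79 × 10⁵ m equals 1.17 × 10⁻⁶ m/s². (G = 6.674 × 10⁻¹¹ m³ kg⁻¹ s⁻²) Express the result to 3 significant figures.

3.44 × 10¹⁰ m

2GMr/d³ = a_tidal  ⇒  d = (2GMr / a_tidal)^(1/3)
d = (2 × 6.674×10⁻¹¹ × (1.99 × 10³⁰) × (1.79 × 10⁵) / (1.17 × 10⁻⁶))^(1/3)
  = 3.44 × 10¹⁰ m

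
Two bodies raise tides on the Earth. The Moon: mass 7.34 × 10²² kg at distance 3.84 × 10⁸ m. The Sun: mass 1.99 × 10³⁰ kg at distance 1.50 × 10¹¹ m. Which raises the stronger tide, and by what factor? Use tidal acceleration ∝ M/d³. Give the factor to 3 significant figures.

The tide-raising term goes as M/d³ (the gradient of a 1/d² field).
The Moon: (7.34 × 10²²) / (3.84 × 10⁸)³ = 1.296 × 10⁻³
The Sun: (1.99 × 10³⁰) / (1.50 × 10¹¹)³ = 5.896 × 10⁻⁴
Ratio (larger/smaller) = 2.20

The Moon, by a factor of ≈ 2.20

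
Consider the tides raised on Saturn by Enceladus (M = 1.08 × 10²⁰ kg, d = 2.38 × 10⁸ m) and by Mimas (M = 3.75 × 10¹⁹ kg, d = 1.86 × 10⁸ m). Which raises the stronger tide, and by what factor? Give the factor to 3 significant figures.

Enceladus, by a factor of ≈ 1.37

Tidal stretch scales as M/d³; compute that for each body.
Enceladus: (1.08 × 10²⁰) / (2.38 × 10⁸)³ = 8.011 × 10⁻⁶
Mimas: (3.75 × 10¹⁹) / (1.86 × 10⁸)³ = 5.828 × 10⁻⁶
Ratio (larger/smaller) = 1.37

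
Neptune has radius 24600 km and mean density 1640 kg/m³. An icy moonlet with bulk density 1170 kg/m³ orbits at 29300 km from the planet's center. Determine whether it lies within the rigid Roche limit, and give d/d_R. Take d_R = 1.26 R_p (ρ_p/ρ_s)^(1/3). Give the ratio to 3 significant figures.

inside; d/d_R ≈ 0.845

d_R = 1.26 × (24600 km) × (1640/1170)^(1/3) = 34690 km
d/d_R = (29300) / (34690) = 0.845
Since d/d_R < 1, the body is inside the Roche limit.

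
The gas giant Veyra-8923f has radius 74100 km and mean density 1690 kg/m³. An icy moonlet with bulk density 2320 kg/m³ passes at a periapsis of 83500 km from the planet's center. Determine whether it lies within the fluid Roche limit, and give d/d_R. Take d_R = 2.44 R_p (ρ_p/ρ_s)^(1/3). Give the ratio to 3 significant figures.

d_R = 2.44 × (74100 km) × (1690/2320)^(1/3) = 1.627 × 10⁵ km
d/d_R = (83500) / (1.627 × 10⁵) = 0.513
Since d/d_R < 1, the body is inside the Roche limit.

inside; d/d_R ≈ 0.513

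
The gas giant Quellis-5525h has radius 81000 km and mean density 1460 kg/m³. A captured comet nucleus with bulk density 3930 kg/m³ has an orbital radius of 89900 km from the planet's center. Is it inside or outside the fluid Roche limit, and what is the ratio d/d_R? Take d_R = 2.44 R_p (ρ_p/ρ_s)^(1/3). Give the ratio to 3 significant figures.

d_R = 2.44 × (81000 km) × (1460/3930)^(1/3) = 1.421 × 10⁵ km
d/d_R = (89900) / (1.421 × 10⁵) = 0.633
Since d/d_R < 1, the body is inside the Roche limit.

inside; d/d_R ≈ 0.633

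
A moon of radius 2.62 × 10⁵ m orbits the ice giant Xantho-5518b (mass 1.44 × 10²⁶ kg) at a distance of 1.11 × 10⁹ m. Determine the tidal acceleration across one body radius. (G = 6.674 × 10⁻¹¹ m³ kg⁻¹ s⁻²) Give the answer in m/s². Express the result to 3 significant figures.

3.68 × 10⁻⁶ m/s²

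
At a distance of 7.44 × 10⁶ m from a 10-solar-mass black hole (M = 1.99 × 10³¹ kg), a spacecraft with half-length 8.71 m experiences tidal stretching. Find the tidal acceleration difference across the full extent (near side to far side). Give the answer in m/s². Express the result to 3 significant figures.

1.12 × 10² m/s²

Δa = 4GMr/d³
   = 4 × (6.674 × 10⁻¹¹) × (1.99 × 10³¹) × (8.71) / (7.44 × 10⁶)³
   = 1.12 × 10² m/s²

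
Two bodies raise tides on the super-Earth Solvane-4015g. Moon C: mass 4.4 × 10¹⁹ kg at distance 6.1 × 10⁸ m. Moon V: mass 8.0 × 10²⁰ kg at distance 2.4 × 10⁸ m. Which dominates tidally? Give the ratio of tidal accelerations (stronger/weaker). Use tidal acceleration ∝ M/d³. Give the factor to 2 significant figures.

Tidal stretch scales as M/d³; compute that for each body.
Moon C: (4.4 × 10¹⁹) / (6.1 × 10⁸)³ = 1.938 × 10⁻⁷
Moon V: (8.0 × 10²⁰) / (2.4 × 10⁸)³ = 5.787 × 10⁻⁵
Ratio (larger/smaller) = 300

Moon V, by a factor of ≈ 300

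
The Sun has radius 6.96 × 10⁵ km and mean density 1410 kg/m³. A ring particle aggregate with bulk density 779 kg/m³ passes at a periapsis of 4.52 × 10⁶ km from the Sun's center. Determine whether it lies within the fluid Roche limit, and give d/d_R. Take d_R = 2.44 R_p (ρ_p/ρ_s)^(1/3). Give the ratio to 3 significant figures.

outside; d/d_R ≈ 2.18

d_R = 2.44 × (6.96 × 10⁵ km) × (1410/779)^(1/3) = 2.070 × 10⁶ km
d/d_R = (4.52 × 10⁶) / (2.070 × 10⁶) = 2.18
Since d/d_R > 1, the body is outside the Roche limit.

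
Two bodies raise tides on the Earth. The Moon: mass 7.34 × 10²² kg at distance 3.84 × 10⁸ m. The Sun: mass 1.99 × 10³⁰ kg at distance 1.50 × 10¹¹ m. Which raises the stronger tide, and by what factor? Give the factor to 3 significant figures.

Tidal stretch scales as M/d³; compute that for each body.
The Moon: (7.34 × 10²²) / (3.84 × 10⁸)³ = 1.296 × 10⁻³
The Sun: (1.99 × 10³⁰) / (1.50 × 10¹¹)³ = 5.896 × 10⁻⁴
Ratio (larger/smaller) = 2.20

The Moon, by a factor of ≈ 2.20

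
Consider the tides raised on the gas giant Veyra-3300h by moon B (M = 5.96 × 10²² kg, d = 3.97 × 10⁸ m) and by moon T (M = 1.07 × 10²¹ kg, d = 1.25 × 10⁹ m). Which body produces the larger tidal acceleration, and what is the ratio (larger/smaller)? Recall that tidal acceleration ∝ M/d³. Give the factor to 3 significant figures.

Moon B, by a factor of ≈ 1740

Compare M/d³ for the two perturbers:
Moon B: (5.96 × 10²²) / (3.97 × 10⁸)³ = 9.525 × 10⁻⁴
Moon T: (1.07 × 10²¹) / (1.25 × 10⁹)³ = 5.478 × 10⁻⁷
Ratio (larger/smaller) = 1740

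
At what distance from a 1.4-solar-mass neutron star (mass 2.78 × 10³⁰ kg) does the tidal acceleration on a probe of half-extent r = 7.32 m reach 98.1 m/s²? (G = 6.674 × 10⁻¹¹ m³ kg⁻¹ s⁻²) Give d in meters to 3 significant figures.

2GMr/d³ = a_tidal  ⇒  d = (2GMr / a_tidal)^(1/3)
d = (2 × 6.674×10⁻¹¹ × (2.78 × 10³⁰) × (7.32) / (98.1))^(1/3)
  = 3.03 × 10⁶ m

3.03 × 10⁶ m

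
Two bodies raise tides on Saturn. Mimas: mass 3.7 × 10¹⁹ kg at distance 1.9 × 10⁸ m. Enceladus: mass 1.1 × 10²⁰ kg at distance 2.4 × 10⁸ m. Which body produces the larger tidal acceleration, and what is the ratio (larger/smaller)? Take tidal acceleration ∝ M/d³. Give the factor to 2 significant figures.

Enceladus, by a factor of ≈ 1.5

Tidal acceleration ∝ M/d³, so compare M/d³ for each.
Mimas: (3.7 × 10¹⁹) / (1.9 × 10⁸)³ = 5.394 × 10⁻⁶
Enceladus: (1.1 × 10²⁰) / (2.4 × 10⁸)³ = 7.957 × 10⁻⁶
Ratio (larger/smaller) = 1.5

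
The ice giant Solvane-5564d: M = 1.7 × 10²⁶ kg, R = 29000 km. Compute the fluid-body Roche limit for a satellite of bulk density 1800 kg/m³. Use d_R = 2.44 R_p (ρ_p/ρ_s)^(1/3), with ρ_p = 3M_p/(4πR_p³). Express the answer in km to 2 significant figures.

69000 km

ρ_p = 3M_p/(4πR_p³) = 3 × (1.7 × 10²⁶) / (4π × (2.9 × 10⁷ m)³) = 1700 kg/m³
d_R = 2.44 × 29000 km × (1700/1800)^(1/3)
    = 69000 km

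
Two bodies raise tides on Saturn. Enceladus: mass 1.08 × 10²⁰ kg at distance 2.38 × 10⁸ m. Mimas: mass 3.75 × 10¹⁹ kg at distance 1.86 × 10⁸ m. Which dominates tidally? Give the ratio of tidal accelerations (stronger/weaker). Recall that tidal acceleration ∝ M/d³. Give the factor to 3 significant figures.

Compare M/d³ for the two perturbers:
Enceladus: (1.08 × 10²⁰) / (2.38 × 10⁸)³ = 8.011 × 10⁻⁶
Mimas: (3.75 × 10¹⁹) / (1.86 × 10⁸)³ = 5.828 × 10⁻⁶
Ratio (larger/smaller) = 1.37

Enceladus, by a factor of ≈ 1.37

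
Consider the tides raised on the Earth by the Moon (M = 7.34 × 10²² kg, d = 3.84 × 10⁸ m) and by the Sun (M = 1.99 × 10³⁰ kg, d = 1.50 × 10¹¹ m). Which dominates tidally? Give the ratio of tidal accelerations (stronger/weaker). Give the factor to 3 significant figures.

The Moon, by a factor of ≈ 2.20

Compare M/d³ for the two perturbers:
The Moon: (7.34 × 10²²) / (3.84 × 10⁸)³ = 1.296 × 10⁻³
The Sun: (1.99 × 10³⁰) / (1.50 × 10¹¹)³ = 5.896 × 10⁻⁴
Ratio (larger/smaller) = 2.20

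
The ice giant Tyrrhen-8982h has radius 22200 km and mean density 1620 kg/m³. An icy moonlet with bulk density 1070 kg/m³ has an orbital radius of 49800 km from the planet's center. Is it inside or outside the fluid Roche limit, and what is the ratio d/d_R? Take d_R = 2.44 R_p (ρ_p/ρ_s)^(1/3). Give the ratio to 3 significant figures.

inside; d/d_R ≈ 0.801

d_R = 2.44 × (22200 km) × (1620/1070)^(1/3) = 62200 km
d/d_R = (49800) / (62200) = 0.801
Since d/d_R < 1, the body is inside the Roche limit.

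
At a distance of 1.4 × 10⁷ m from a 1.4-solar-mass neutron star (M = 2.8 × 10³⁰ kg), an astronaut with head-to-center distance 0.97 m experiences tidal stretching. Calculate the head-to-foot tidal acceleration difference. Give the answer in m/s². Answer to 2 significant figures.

The field gradient is 2GM/d³; across the full diameter 2r the difference is 4GMr/d³.
a_tidal = 4GMr/d³
        = 4 × (6.674 × 10⁻¹¹) × (2.8 × 10³⁰) × (0.97) / (1.4 × 10⁷)³
        = 2.6 × 10⁻¹ m/s²

2.6 × 10⁻¹ m/s²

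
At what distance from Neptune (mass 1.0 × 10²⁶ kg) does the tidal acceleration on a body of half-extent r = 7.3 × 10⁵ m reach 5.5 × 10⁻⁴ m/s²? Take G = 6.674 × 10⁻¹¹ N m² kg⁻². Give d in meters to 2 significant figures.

2GMr/d³ = a_tidal  ⇒  d = (2GMr / a_tidal)^(1/3)
d = (2 × 6.674×10⁻¹¹ × (1.0 × 10²⁶) × (7.3 × 10⁵) / (5.5 × 10⁻⁴))^(1/3)
  = 2.6 × 10⁸ m

2.6 × 10⁸ m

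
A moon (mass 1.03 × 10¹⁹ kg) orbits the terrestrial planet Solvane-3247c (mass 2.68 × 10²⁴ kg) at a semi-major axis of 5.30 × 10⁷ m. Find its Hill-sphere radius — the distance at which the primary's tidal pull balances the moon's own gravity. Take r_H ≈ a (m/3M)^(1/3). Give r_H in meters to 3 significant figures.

5.76 × 10⁵ m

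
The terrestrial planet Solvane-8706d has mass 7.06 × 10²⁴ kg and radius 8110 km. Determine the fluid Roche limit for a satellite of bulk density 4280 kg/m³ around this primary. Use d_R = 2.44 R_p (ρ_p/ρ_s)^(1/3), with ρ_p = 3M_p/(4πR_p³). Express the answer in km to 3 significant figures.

ρ_p = 3M_p/(4πR_p³) = 3 × (7.06 × 10²⁴) / (4π × (8.11 × 10⁶ m)³) = 3160 kg/m³
d_R = 2.44 × 8110 km × (3160/4280)^(1/3)
    = 17900 km

17900 km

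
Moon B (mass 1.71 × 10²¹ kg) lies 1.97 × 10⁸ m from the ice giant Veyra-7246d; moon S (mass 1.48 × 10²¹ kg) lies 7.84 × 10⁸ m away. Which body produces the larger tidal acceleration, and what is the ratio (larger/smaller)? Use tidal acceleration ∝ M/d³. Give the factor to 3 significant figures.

Moon B, by a factor of ≈ 72.8

The tide-raising term goes as M/d³ (the gradient of a 1/d² field).
Moon B: (1.71 × 10²¹) / (1.97 × 10⁸)³ = 2.237 × 10⁻⁴
Moon S: (1.48 × 10²¹) / (7.84 × 10⁸)³ = 3.071 × 10⁻⁶
Ratio (larger/smaller) = 72.8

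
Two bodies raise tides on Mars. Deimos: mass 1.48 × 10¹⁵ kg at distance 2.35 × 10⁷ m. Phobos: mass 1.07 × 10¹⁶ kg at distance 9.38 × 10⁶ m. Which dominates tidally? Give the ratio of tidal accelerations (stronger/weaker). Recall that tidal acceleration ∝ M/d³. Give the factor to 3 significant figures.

Phobos, by a factor of ≈ 114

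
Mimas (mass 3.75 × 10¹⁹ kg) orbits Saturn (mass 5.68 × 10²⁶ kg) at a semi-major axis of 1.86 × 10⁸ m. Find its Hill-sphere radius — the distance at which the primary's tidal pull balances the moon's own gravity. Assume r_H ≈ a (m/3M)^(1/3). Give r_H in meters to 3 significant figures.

r_H ≈ a (m/3M)^(1/3)
    = (1.86 × 10⁸) × (3.75 × 10¹⁹ / (3 × 5.68 × 10²⁶))^(1/3)
    = 5.21 × 10⁵ m

5.21 × 10⁵ m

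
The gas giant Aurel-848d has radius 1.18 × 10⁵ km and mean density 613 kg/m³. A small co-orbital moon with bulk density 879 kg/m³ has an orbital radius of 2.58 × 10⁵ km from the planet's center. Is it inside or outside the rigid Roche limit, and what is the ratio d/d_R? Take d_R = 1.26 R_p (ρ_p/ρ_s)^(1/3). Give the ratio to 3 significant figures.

d_R = 1.26 × (1.18 × 10⁵ km) × (613/879)^(1/3) = 1.318 × 10⁵ km
d/d_R = (2.58 × 10⁵) / (1.318 × 10⁵) = 1.96
Since d/d_R > 1, the body is outside the Roche limit.

outside; d/d_R ≈ 1.96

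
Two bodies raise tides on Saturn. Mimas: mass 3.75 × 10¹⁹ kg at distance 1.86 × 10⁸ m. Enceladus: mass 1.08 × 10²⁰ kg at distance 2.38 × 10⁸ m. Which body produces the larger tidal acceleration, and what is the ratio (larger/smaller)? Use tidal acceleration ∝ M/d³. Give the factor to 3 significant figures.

Enceladus, by a factor of ≈ 1.37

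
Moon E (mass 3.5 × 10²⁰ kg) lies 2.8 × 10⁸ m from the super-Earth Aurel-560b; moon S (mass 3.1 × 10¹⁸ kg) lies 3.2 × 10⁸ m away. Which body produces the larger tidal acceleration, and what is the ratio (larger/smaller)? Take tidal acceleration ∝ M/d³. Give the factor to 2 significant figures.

Moon E, by a factor of ≈ 170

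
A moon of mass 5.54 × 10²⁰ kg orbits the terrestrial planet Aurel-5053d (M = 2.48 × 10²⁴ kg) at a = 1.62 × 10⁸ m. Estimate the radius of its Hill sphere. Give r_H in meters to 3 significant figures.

6.82 × 10⁶ m

r_H ≈ a (m/3M)^(1/3)
    = (1.62 × 10⁸) × (5.54 × 10²⁰ / (3 × 2.48 × 10²⁴))^(1/3)
    = 6.82 × 10⁶ m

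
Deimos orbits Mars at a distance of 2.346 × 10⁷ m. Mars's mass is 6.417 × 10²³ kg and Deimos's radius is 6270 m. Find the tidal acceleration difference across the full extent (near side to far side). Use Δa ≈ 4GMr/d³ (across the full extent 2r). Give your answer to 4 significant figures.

Δg = 4GMr/d³
   = 4 × (6.674 × 10⁻¹¹) × (6.417 × 10²³) × (6270) / (2.346 × 10⁷)³
   = 8.319 × 10⁻⁵ m/s²

8.319 × 10⁻⁵ m/s²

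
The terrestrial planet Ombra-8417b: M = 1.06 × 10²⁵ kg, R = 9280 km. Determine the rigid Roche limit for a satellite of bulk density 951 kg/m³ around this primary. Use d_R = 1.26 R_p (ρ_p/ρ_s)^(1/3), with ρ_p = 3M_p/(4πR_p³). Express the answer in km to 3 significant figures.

17500 km

ρ_p = 3M_p/(4πR_p³) = 3 × (1.06 × 10²⁵) / (4π × (9.28 × 10⁶ m)³) = 3170 kg/m³
d_R = 1.26 × 9280 km × (3170/951)^(1/3)
    = 17500 km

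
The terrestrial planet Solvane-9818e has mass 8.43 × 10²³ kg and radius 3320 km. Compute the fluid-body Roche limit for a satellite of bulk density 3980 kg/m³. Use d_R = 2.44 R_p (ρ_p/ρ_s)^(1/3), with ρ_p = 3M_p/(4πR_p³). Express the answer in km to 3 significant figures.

ρ_p = 3M_p/(4πR_p³) = 3 × (8.43 × 10²³) / (4π × (3.32 × 10⁶ m)³) = 5500 kg/m³
d_R = 2.44 × 3320 km × (5500/3980)^(1/3)
    = 9020 km

9020 km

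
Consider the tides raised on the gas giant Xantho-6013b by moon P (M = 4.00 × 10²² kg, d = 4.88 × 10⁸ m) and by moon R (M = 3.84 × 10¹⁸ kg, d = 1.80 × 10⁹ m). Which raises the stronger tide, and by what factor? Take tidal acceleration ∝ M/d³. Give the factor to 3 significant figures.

The tide-raising term goes as M/d³ (the gradient of a 1/d² field).
Moon P: (4.00 × 10²²) / (4.88 × 10⁸)³ = 3.442 × 10⁻⁴
Moon R: (3.84 × 10¹⁸) / (1.80 × 10⁹)³ = 6.584 × 10⁻¹⁰
Ratio (larger/smaller) = 5.23 × 10⁵

Moon P, by a factor of ≈ 5.23 × 10⁵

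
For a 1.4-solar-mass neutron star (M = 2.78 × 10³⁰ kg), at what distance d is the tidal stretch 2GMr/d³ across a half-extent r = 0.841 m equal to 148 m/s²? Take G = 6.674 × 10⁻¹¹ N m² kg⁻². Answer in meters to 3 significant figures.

1.28 × 10⁶ m

2GMr/d³ = a_tidal  ⇒  d = (2GMr / a_tidal)^(1/3)
d = (2 × 6.674×10⁻¹¹ × (2.78 × 10³⁰) × (0.841) / (148))^(1/3)
  = 1.28 × 10⁶ m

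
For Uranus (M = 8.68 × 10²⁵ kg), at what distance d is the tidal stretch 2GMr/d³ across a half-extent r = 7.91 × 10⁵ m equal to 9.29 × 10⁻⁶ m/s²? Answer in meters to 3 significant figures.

2GMr/d³ = a_tidal  ⇒  d = (2GMr / a_tidal)^(1/3)
d = (2 × 6.674×10⁻¹¹ × (8.68 × 10²⁵) × (7.91 × 10⁵) / (9.29 × 10⁻⁶))^(1/3)
  = 9.95 × 10⁸ m

9.95 × 10⁸ m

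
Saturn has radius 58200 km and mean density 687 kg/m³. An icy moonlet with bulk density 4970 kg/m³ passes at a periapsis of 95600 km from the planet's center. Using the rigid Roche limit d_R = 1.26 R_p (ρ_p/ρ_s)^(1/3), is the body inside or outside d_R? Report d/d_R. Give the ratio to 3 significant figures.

outside; d/d_R ≈ 2.52

d_R = 1.26 × (58200 km) × (687/4970)^(1/3) = 37920 km
d/d_R = (95600) / (37920) = 2.52
Since d/d_R > 1, the body is outside the Roche limit.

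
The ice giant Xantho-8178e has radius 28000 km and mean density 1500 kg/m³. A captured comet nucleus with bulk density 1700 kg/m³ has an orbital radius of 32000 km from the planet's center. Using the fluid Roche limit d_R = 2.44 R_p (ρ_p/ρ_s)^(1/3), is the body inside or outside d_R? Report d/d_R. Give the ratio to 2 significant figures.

inside; d/d_R ≈ 0.49

d_R = 2.44 × (28000 km) × (1500/1700)^(1/3) = 65530 km
d/d_R = (32000) / (65530) = 0.49
Since d/d_R < 1, the body is inside the Roche limit.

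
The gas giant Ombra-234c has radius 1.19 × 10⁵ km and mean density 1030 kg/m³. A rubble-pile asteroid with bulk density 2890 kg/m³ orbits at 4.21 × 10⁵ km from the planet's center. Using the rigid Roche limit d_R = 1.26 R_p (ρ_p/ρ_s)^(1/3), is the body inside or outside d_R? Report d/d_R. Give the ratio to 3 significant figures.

outside; d/d_R ≈ 3.96

d_R = 1.26 × (1.19 × 10⁵ km) × (1030/2890)^(1/3) = 1.063 × 10⁵ km
d/d_R = (4.21 × 10⁵) / (1.063 × 10⁵) = 3.96
Since d/d_R > 1, the body is outside the Roche limit.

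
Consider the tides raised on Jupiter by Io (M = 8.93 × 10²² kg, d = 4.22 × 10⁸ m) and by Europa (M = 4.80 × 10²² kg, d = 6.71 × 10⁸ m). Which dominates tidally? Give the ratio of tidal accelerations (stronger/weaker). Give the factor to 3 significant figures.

Compare M/d³ for the two perturbers:
Io: (8.93 × 10²²) / (4.22 × 10⁸)³ = 1.188 × 10⁻³
Europa: (4.80 × 10²²) / (6.71 × 10⁸)³ = 1.589 × 10⁻⁴
Ratio (larger/smaller) = 7.48

Io, by a factor of ≈ 7.48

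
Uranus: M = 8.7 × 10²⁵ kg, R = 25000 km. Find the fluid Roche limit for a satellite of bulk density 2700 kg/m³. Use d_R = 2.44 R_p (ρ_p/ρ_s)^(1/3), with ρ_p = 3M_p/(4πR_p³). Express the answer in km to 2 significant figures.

48000 km

ρ_p = 3M_p/(4πR_p³) = 3 × (8.7 × 10²⁵) / (4π × (2.5 × 10⁷ m)³) = 1300 kg/m³
d_R = 2.44 × 25000 km × (1300/2700)^(1/3)
    = 48000 km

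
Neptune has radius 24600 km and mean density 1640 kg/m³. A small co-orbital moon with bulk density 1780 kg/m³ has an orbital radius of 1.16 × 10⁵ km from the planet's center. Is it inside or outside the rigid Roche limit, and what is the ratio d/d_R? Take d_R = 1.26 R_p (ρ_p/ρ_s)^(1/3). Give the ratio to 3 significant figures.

d_R = 1.26 × (24600 km) × (1640/1780)^(1/3) = 30160 km
d/d_R = (1.16 × 10⁵) / (30160) = 3.85
Since d/d_R > 1, the body is outside the Roche limit.

outside; d/d_R ≈ 3.85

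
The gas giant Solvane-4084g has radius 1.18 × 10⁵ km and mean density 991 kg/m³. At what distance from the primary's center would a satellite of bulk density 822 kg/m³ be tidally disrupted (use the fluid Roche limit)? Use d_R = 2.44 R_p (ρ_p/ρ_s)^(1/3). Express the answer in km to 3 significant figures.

d_R = 2.44 × 1.18 × 10⁵ km × (991/822)^(1/3)
    = 3.06 × 10⁵ km

3.06 × 10⁵ km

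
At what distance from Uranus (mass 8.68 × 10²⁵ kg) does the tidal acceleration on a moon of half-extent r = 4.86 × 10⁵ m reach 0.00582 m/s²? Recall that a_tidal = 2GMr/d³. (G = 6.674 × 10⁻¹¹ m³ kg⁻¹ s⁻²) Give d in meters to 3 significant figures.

2GMr/d³ = a_tidal  ⇒  d = (2GMr / a_tidal)^(1/3)
d = (2 × 6.674×10⁻¹¹ × (8.68 × 10²⁵) × (4.86 × 10⁵) / (0.00582))^(1/3)
  = 9.89 × 10⁷ m

9.89 × 10⁷ m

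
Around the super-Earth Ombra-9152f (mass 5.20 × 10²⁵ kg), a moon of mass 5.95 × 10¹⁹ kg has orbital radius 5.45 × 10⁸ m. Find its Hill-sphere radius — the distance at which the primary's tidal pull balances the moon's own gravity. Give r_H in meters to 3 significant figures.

r_H ≈ a (m/3M)^(1/3)
    = (5.45 × 10⁸) × (5.95 × 10¹⁹ / (3 × 5.20 × 10²⁵))^(1/3)
    = 3.95 × 10⁶ m

3.95 × 10⁶ m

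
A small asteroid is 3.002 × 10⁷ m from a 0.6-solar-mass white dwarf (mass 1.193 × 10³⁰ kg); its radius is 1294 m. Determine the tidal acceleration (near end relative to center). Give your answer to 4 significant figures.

Δg = 2GMr/d³
   = 2 × (6.674 × 10⁻¹¹) × (1.193 × 10³⁰) × (1294) / (3.002 × 10⁷)³
   = 7.617 m/s²

7.617 m/s²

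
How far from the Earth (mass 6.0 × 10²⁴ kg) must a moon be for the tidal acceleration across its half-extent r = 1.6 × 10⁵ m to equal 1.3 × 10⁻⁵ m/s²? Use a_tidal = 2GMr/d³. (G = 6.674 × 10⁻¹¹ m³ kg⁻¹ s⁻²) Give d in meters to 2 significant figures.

2.1 × 10⁸ m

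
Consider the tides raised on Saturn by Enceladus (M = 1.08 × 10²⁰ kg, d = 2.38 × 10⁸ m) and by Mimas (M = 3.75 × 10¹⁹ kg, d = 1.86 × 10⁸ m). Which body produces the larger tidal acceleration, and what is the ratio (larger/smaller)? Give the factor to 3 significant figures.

Enceladus, by a factor of ≈ 1.37

Compare M/d³ for the two perturbers:
Enceladus: (1.08 × 10²⁰) / (2.38 × 10⁸)³ = 8.011 × 10⁻⁶
Mimas: (3.75 × 10¹⁹) / (1.86 × 10⁸)³ = 5.828 × 10⁻⁶
Ratio (larger/smaller) = 1.37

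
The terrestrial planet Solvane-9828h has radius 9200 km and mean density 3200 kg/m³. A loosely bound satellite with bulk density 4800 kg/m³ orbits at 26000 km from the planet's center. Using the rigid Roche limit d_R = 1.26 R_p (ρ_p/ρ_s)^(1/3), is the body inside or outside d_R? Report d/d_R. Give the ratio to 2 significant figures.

outside; d/d_R ≈ 2.6

d_R = 1.26 × (9200 km) × (3200/4800)^(1/3) = 10130 km
d/d_R = (26000) / (10130) = 2.6
Since d/d_R > 1, the body is outside the Roche limit.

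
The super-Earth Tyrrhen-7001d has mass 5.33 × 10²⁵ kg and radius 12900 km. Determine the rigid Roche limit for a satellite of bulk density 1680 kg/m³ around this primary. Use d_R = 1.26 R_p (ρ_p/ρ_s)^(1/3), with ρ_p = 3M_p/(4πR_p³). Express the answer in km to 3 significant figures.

ρ_p = 3M_p/(4πR_p³) = 3 × (5.33 × 10²⁵) / (4π × (1.29 × 10⁷ m)³) = 5930 kg/m³
d_R = 1.26 × 12900 km × (5930/1680)^(1/3)
    = 24700 km

24700 km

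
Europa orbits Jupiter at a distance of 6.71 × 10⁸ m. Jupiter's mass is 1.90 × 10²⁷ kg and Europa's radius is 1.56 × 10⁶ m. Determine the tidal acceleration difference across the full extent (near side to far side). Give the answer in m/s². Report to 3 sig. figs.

a_tidal = 4GMr/d³
        = 4 × (6.674 × 10⁻¹¹) × (1.90 × 10²⁷) × (1.56 × 10⁶) / (6.71 × 10⁸)³
        = 2.62 × 10⁻³ m/s²

2.62 × 10⁻³ m/s²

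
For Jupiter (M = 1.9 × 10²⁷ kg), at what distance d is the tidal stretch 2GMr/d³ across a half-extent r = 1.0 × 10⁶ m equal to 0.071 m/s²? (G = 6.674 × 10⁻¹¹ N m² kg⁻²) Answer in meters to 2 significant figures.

2GMr/d³ = a_tidal  ⇒  d = (2GMr / a_tidal)^(1/3)
d = (2 × 6.674×10⁻¹¹ × (1.9 × 10²⁷) × (1.0 × 10⁶) / (0.071))^(1/3)
  = 1.5 × 10⁸ m

1.5 × 10⁸ m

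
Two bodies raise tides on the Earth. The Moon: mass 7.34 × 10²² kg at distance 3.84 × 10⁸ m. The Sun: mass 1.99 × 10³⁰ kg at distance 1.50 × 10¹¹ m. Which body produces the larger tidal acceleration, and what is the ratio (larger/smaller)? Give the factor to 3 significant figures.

The tide-raising term goes as M/d³ (the gradient of a 1/d² field).
The Moon: (7.34 × 10²²) / (3.84 × 10⁸)³ = 1.296 × 10⁻³
The Sun: (1.99 × 10³⁰) / (1.50 × 10¹¹)³ = 5.896 × 10⁻⁴
Ratio (larger/smaller) = 2.20

The Moon, by a factor of ≈ 2.20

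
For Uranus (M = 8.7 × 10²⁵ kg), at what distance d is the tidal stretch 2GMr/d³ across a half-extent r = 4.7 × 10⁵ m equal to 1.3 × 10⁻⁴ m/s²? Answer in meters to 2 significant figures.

3.5 × 10⁸ m

2GMr/d³ = a_tidal  ⇒  d = (2GMr / a_tidal)^(1/3)
d = (2 × 6.674×10⁻¹¹ × (8.7 × 10²⁵) × (4.7 × 10⁵) / (1.3 × 10⁻⁴))^(1/3)
  = 3.5 × 10⁸ m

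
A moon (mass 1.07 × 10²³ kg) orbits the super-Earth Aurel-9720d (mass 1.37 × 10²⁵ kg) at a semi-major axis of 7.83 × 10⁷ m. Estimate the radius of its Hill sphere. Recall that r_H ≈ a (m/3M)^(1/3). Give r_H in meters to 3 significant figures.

1.08 × 10⁷ m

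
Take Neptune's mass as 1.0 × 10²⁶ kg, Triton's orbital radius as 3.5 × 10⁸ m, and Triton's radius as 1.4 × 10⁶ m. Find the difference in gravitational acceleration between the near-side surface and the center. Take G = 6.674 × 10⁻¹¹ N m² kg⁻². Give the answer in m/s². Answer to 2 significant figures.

Δg = 2GMr/d³
   = 2 × (6.674 × 10⁻¹¹) × (1.0 × 10²⁶) × (1.4 × 10⁶) / (3.5 × 10⁸)³
   = 4.4 × 10⁻⁴ m/s²

4.4 × 10⁻⁴ m/s²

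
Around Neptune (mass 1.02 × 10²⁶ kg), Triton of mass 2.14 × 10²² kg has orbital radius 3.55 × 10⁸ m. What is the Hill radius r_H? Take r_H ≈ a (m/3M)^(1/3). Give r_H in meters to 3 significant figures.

1.46 × 10⁷ m

r_H ≈ a (m/3M)^(1/3)
    = (3.55 × 10⁸) × (2.14 × 10²² / (3 × 1.02 × 10²⁶))^(1/3)
    = 1.46 × 10⁷ m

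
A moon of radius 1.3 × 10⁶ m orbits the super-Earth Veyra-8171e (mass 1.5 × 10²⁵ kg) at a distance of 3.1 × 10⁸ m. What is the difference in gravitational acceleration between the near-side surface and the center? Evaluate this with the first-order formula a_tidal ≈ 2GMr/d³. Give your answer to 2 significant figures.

8.7 × 10⁻⁵ m/s²

Differencing GM/(d−r)² and GM/d² to first order in r/d gives 2GMr/d³.
Δg = 2GMr/d³
   = 2 × (6.674 × 10⁻¹¹) × (1.5 × 10²⁵) × (1.3 × 10⁶) / (3.1 × 10⁸)³
   = 8.7 × 10⁻⁵ m/s²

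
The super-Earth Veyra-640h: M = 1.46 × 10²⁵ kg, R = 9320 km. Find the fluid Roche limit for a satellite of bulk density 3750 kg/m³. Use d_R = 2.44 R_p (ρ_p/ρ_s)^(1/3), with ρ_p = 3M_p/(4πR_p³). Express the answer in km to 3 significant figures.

ρ_p = 3M_p/(4πR_p³) = 3 × (1.46 × 10²⁵) / (4π × (9.32 × 10⁶ m)³) = 4310 kg/m³
d_R = 2.44 × 9320 km × (4310/3750)^(1/3)
    = 23800 km

23800 km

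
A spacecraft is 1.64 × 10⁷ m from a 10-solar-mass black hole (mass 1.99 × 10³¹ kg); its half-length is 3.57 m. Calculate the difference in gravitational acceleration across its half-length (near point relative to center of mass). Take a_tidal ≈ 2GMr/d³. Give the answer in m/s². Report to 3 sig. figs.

Δa = 2GMr/d³
   = 2 × (6.674 × 10⁻¹¹) × (1.99 × 10³¹) × (3.57) / (1.64 × 10⁷)³
   = 2.15 m/s²

2.15 m/s²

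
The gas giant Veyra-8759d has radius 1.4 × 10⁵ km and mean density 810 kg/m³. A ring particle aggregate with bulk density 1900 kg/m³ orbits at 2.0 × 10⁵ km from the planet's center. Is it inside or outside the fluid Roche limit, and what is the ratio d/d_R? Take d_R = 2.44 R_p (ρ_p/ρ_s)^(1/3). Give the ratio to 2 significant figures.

inside; d/d_R ≈ 0.78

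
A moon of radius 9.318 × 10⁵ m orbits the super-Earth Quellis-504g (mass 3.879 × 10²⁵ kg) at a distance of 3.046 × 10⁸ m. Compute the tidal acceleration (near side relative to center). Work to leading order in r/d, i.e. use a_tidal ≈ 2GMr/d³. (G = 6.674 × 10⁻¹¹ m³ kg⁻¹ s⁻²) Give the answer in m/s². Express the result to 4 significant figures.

1.707 × 10⁻⁴ m/s²

Δa = 2GMr/d³
   = 2 × (6.674 × 10⁻¹¹) × (3.879 × 10²⁵) × (9.318 × 10⁵) / (3.046 × 10⁸)³
   = 1.707 × 10⁻⁴ m/s²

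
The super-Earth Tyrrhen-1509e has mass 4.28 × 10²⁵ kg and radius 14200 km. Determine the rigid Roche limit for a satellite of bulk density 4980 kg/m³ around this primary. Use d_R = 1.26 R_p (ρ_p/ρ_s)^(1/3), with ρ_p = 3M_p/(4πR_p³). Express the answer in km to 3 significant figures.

16000 km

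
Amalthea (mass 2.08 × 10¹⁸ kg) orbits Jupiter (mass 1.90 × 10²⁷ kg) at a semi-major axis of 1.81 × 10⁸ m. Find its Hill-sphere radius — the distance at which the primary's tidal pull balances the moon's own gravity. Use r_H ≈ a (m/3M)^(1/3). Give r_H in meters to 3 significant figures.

1.29 × 10⁵ m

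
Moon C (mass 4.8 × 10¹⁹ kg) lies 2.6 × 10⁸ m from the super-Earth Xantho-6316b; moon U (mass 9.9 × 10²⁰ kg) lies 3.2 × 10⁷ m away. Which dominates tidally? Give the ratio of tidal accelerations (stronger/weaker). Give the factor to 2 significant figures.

Tidal stretch scales as M/d³; compute that for each body.
Moon C: (4.8 × 10¹⁹) / (2.6 × 10⁸)³ = 2.731 × 10⁻⁶
Moon U: (9.9 × 10²⁰) / (3.2 × 10⁷)³ = 3.021 × 10⁻²
Ratio (larger/smaller) = 11000

Moon U, by a factor of ≈ 11000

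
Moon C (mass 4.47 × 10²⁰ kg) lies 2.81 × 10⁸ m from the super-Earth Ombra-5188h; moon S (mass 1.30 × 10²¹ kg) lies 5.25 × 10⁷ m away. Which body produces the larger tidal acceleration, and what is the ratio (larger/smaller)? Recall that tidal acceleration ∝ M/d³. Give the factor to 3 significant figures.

Moon S, by a factor of ≈ 446

The tide-raising term goes as M/d³ (the gradient of a 1/d² field).
Moon C: (4.47 × 10²⁰) / (2.81 × 10⁸)³ = 2.015 × 10⁻⁵
Moon S: (1.30 × 10²¹) / (5.25 × 10⁷)³ = 8.984 × 10⁻³
Ratio (larger/smaller) = 446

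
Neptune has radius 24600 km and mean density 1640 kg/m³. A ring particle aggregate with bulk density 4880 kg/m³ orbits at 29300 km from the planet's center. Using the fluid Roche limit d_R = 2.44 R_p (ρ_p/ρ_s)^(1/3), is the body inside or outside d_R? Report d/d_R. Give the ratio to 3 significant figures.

d_R = 2.44 × (24600 km) × (1640/4880)^(1/3) = 41730 km
d/d_R = (29300) / (41730) = 0.702
Since d/d_R < 1, the body is inside the Roche limit.

inside; d/d_R ≈ 0.702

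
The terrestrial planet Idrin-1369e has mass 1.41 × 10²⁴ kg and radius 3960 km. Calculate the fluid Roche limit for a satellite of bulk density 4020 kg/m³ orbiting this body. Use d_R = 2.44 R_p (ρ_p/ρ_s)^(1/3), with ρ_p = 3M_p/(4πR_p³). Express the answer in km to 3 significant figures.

10700 km

ρ_p = 3M_p/(4πR_p³) = 3 × (1.41 × 10²⁴) / (4π × (3.96 × 10⁶ m)³) = 5420 kg/m³
d_R = 2.44 × 3960 km × (5420/4020)^(1/3)
    = 10700 km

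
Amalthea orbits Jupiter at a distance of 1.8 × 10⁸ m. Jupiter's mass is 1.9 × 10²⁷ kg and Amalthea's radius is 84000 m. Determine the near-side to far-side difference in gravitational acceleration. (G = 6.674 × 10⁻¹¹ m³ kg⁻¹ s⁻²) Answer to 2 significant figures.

7.3 × 10⁻³ m/s²

The field gradient is 2GM/d³; across the full diameter 2r the difference is 4GMr/d³.
Δg = 4GMr/d³
   = 4 × (6.674 × 10⁻¹¹) × (1.9 × 10²⁷) × (84000) / (1.8 × 10⁸)³
   = 7.3 × 10⁻³ m/s²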